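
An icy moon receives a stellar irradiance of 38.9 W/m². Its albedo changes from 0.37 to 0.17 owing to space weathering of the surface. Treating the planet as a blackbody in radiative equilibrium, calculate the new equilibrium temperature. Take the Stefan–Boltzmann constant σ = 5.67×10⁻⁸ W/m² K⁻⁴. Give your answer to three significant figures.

109 K

T₂ = [S(1−α₂)/(4σ)]^(1/4) = [38.90·0.83/(4σ)]^(1/4) = 109.2 K.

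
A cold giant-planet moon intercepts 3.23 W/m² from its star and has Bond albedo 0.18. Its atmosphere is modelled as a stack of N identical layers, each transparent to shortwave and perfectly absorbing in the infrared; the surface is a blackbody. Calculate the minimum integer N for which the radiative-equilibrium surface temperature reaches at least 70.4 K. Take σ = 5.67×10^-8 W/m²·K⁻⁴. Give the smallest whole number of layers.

The effective emission temperature is T_e = [S(1−α)/(4σ)]^¼ = 58.46 K.
T_s = (N+1)^(1/4)·T_e ≥ 70.4 K requires N+1 ≥ (T_s/T_e)⁴ = (70.4/58.46)⁴ = 2.103.
The minimum whole number is N = 2.

2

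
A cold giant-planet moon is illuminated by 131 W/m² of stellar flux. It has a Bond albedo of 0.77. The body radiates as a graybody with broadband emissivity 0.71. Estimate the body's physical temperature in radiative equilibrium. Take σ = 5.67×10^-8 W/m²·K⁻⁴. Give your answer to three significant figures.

Absorbed flux (global mean): S(1−α)/4 = 131.0·0.23/4 = 7.532 W/m².
Equating to εσT⁴ with ε = 0.71: T = (7.532/0.71σ)^(1/4) = 117.0 K.

117 K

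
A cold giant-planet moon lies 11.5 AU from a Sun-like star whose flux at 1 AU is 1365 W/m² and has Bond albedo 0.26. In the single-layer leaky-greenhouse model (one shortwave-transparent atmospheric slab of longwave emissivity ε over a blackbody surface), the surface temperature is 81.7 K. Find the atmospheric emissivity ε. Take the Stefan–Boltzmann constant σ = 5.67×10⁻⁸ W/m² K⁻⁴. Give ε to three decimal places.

0.488

Flux at the orbit: S = 1365/(11.5)² = 10.32 W/m².
TOA balance gives T_e = 76.18 K.
Since (2−ε)/2 = (T_e/T_s)⁴ = 0.7559, ε = 0.4883.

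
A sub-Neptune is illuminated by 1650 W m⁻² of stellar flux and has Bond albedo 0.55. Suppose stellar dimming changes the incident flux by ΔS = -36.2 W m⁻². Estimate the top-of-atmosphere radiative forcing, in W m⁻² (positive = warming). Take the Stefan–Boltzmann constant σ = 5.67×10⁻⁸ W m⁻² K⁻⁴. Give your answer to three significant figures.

Only a fraction (1−α) is absorbed and it's spread over 4πR², so ΔF = (1−α)ΔS/4 = -4.072 W m⁻².

-4.07 W m⁻²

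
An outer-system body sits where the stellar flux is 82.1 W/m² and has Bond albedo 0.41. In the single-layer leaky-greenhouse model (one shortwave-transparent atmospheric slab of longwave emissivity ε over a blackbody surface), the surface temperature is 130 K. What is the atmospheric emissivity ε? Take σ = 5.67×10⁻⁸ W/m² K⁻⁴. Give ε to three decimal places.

0.504

First, T_e = [82.10·(1−0.41)/(4σ)]^(1/4) = 120.9 K.
T_s⁴ = T_e⁴·2/(2−ε) → ε = 2 − 2(T_e/T_s)⁴ = 2 − 2·(120.9/130)⁴ = 0.5044.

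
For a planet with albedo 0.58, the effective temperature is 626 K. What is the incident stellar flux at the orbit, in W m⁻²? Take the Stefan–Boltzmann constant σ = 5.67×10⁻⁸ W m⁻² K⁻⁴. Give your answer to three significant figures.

82900 W m⁻²

Invert the energy balance for S: S = 4σT⁴/(1−α).
The emitted flux is σT⁴ = 8707 W m⁻².
So S = 4×8707/(1−0.58) = 82930 W m⁻².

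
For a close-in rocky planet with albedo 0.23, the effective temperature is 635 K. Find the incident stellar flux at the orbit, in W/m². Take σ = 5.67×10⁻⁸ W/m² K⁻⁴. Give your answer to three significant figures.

From S(1−α)/4 = σT⁴: S = 4σT⁴/(1−α).
The emitted flux is σT⁴ = 9219 W/m².
So S = 4×9219/(1−0.23) = 47890 W/m².

47900 W/m²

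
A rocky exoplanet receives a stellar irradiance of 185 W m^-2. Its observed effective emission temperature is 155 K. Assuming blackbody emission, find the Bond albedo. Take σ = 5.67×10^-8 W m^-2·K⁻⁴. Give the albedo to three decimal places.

0.292

Energy balance: S(1−α)/4 = σT⁴, so 1−α = 4σT⁴/S.
4σT⁴ = 4·5.67×10⁻⁸·(155)⁴ = 130.9 W m^-2.
Hence α = 1 − 130.9/185.0 = 0.2924.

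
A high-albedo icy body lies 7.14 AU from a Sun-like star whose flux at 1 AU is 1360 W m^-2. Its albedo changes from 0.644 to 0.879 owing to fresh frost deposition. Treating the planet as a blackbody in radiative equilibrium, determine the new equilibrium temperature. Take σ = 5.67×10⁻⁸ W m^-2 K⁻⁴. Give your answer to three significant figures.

Flux at the orbit: S = 1360/(7.14)² = 26.68 W m^-2.
With the new albedo, S(1−α₂)/4 = 0.8070 W m^-2, so T₂ = 61.42 K.

61.4 K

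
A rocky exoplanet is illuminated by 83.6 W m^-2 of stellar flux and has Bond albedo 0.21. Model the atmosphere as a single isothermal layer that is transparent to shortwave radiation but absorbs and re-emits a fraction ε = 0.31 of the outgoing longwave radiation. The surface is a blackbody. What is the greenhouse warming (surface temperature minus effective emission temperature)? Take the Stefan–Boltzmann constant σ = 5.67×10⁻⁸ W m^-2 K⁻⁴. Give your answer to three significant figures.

At the top of the atmosphere, σT_e⁴ = S(1−α)/4 = 16.51 W m^-2, giving T_e = 130.6 K.
For a single slab of emissivity ε, T_s⁴ = 2T_e⁴/(2−ε); thus T_s = 130.6·(1.183)^(1/4) = 136.2 K.
T_s − T_e = 136.2 − 130.6 = 5.618 K.

5.62 K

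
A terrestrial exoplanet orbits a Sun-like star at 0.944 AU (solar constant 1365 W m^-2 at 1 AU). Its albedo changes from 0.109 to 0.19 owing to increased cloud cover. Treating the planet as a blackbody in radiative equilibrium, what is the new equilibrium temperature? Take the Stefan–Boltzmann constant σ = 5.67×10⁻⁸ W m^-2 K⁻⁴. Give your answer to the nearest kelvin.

272 K

By the inverse-square law, S = 1365/0.944² = 1532 W m^-2.
New equilibrium: T₂ = [(1−0.19)·1532/(4σ)]^(1/4) = 272.0 K.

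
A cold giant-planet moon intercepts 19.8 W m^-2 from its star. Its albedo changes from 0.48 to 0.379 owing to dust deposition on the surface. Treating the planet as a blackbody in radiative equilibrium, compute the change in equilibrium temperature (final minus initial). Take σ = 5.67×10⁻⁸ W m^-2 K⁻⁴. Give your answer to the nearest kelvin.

Before: T₁ = [19.80·0.52/(4σ)]^(1/4) = 82.08 K.
Final:   T₂ = [S(1−0.379)/(4σ)]^(1/4) = 85.81 K.
ΔT = T₂ − T₁ = 3.725 K.

4 K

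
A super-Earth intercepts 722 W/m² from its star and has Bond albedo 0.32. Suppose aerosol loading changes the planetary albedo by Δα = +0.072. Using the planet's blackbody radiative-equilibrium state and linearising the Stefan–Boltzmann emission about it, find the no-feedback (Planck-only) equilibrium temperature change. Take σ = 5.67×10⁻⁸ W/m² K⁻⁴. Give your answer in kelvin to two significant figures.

-5.7 K

Reference equilibrium: T_e = [S(1−α)/(4σ)]^(1/4) = 215.7 K.
The change in absorbed flux is Δ[S(1−α)/4] = −SΔα/4 = -13.00 W/m².
The Planck feedback parameter is 4σT_e³ = 2.276 W/m²/K.
Hence the no-feedback warming is ΔF/(4σT_e³) = -5.71 K.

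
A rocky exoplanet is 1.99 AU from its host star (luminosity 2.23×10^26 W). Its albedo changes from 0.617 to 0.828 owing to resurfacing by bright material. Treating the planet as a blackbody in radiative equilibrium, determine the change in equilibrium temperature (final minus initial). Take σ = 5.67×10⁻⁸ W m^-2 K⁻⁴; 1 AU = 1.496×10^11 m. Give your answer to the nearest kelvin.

Orbital distance: d = 1.99 AU = 2.977×10^11 m.
S = L/(4πd²) = 200.2 W m^-2.
With α = 0.617, T₁ = 135.6 K.
Final:   T₂ = [S(1−0.828)/(4σ)]^(1/4) = 111.0 K.
Change: 111.0 − 135.6 = -24.60 K.

-25 kelvin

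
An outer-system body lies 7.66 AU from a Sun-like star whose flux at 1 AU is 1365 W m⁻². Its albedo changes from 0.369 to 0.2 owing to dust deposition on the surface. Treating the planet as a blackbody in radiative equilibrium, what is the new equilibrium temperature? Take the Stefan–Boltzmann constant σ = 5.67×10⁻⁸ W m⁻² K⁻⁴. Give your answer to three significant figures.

Flux at the orbit: S = 1365/(7.66)² = 23.26 W m⁻².
New equilibrium: T₂ = [(1−0.2)·23.26/(4σ)]^(1/4) = 95.18 K.

95.2 K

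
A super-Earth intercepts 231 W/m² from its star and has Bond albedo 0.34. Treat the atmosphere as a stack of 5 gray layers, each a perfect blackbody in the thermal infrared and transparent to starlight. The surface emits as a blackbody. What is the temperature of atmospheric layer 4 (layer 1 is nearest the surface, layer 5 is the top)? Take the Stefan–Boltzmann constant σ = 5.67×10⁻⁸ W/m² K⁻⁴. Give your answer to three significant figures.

191 K

Top-of-atmosphere balance: σT_e⁴ = S(1−α)/4 = 38.11 W/m² → T_e = 161.0 K.
Each opaque layer satisfies 2T_j⁴ = T_{j−1}⁴ + T_{j+1}⁴, giving T_k⁴ = (N+1−k)T_e⁴.
T_4 = (2)^(1/4)·161.0 = 191.5 K.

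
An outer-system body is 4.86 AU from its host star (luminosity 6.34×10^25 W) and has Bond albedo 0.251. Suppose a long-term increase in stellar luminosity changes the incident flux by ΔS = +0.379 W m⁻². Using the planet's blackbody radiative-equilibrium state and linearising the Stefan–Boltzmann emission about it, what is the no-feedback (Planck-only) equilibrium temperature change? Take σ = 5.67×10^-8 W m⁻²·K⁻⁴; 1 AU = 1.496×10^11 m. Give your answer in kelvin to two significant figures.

d = 4.86 × 1.496×10^11 m = 7.271×10^11 m.
Flux at the orbit: S = L/(4πd²) = 6.34×10^25/(4π·(7.27×10^11)²) = 9.544 W m⁻².
Reference equilibrium: T_e = [S(1−α)/(4σ)]^(1/4) = 74.93 K.
ΔF = Δ[S(1−α)]/4 = (1−0.251)·+0.379/4 = 0.07097 W m⁻².
The Planck feedback parameter is 4σT_e³ = 0.09541 W m⁻²/K.
So ΔT₀ = 0.07097/0.09541 = 0.744 K.

0.74 K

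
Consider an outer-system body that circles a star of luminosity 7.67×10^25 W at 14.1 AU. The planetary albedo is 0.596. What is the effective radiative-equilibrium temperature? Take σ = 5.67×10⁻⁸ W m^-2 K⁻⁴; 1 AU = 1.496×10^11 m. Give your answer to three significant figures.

d = 14.1 × 1.496×10^11 m = 2.109×10^12 m.
Flux at the orbit: S = L/(4πd²) = 7.67×10^25/(4π·(2.11×10^12)²) = 1.372 W m^-2.
The planet absorbs (1−α)S over its disc πR² and re-emits over 4πR², so the mean absorbed flux is (1−0.596)·1.372/4 = 0.1385 W m^-2.
Balancing against σT⁴: T = (0.1385/5.67×10⁻⁸)^(1/4) = 39.54 K.

39.5 K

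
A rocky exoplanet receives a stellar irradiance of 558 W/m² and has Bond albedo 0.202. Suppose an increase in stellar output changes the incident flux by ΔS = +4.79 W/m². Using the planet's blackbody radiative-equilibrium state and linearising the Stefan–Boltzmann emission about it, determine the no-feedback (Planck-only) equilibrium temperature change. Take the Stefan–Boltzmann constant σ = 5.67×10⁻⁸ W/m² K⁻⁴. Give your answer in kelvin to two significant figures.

0.45 K

The baseline emission temperature is T_e = 210.5 K.
TOA radiative forcing: ΔF = (1−α)ΔS/4 = 0.798·(+4.79)/4 = 0.9556 W/m².
The Planck feedback parameter is 4σT_e³ = 2.115 W/m²/K.
So ΔT₀ = 0.9556/2.115 = 0.452 K.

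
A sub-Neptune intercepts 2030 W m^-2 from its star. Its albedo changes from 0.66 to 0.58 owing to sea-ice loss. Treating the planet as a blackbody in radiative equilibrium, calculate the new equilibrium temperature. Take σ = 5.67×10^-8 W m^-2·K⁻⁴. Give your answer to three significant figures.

248 K

T₂ = [S(1−α₂)/(4σ)]^(1/4) = [2030·0.42/(4σ)]^(1/4) = 247.6 K.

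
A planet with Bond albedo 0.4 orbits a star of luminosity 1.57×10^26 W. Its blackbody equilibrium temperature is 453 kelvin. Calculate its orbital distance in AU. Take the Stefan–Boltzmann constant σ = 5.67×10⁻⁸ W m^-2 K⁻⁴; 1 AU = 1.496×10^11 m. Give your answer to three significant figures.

0.187 AU

Energy balance gives S = 4σT⁴/(1−α) = 15920 W m^-2.
Then d = [L/(4πS)]^(1/2) = 2.802×10^10 m, i.e. 0.1873 AU.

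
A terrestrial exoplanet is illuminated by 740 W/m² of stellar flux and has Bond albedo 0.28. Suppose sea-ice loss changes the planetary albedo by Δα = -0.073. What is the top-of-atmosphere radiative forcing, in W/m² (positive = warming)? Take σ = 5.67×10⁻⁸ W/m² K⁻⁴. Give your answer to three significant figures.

The change in absorbed flux is Δ[S(1−α)/4] = −SΔα/4 = 13.50 W/m².

13.5 W/m²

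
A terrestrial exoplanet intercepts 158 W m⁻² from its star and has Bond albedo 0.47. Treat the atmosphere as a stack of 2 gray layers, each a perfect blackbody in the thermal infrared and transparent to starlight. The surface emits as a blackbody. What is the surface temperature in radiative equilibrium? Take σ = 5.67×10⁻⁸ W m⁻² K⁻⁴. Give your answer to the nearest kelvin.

The effective emission temperature is T_e = [S(1−α)/(4σ)]^¼ = 138.6 K.
Layer-by-layer balance gives σT_s⁴ = (N+1)σT_e⁴, so T_s = 3^¼·138.6 = 182.4 K.

182 kelvin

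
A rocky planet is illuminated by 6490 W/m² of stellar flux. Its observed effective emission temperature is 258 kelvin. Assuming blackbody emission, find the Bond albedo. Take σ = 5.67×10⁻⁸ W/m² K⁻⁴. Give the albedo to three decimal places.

Energy balance: S(1−α)/4 = σT⁴, so 1−α = 4σT⁴/S.
σT⁴ = 251.2 W/m², so 4σT⁴ = 1005 W/m².
Hence α = 1 − 1005/6490 = 0.8452.

0.845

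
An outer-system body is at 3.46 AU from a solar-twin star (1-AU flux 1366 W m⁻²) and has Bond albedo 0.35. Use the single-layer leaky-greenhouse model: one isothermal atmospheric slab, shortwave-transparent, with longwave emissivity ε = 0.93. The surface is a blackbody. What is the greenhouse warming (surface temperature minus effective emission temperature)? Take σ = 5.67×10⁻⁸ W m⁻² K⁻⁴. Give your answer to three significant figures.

22.8 kelvin

Flux at the orbit: S = 1366/(3.46)² = 114.1 W m⁻².
At the top of the atmosphere, σT_e⁴ = S(1−α)/4 = 18.54 W m⁻², giving T_e = 134.5 K.
Surface balance with a leaky layer gives σT_s⁴ = σT_e⁴·2/(2−ε), so T_s = T_e·[2/(2−0.93)]^(1/4) = 157.2 K.
The atmosphere warms the surface by 22.76 K.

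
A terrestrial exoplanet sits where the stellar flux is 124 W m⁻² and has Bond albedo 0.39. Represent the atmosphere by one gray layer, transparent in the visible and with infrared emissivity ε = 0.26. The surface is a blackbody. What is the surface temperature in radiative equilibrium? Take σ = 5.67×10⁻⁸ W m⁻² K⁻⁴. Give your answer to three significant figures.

Effective emission temperature (TOA balance): σT_e⁴ = S(1−α)/4 = 18.91 W m⁻² → T_e = 135.1 K.
Surface balance with a leaky layer gives σT_s⁴ = σT_e⁴·2/(2−ε), so T_s = T_e·[2/(2−0.26)]^(1/4) = 139.9 K.

140 K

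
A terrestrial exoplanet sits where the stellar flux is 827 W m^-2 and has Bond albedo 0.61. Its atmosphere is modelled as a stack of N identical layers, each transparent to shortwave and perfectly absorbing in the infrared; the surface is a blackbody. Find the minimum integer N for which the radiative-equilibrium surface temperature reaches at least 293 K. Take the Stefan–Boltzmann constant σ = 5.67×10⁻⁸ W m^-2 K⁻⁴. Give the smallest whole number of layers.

5

The effective emission temperature is T_e = [S(1−α)/(4σ)]^¼ = 194.2 K.
Since T_s⁴ = (N+1)T_e⁴, we need N ≥ (T_s/T_e)⁴ − 1 = 4.183.
The minimum whole number is N = 5.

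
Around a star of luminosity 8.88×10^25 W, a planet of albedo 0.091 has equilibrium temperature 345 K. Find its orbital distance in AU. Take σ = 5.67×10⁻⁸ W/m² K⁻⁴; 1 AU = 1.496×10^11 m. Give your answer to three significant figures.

The flux needed for this T is 4σT⁴/(1−0.091) = 3535 W/m².
From L = 4πd²S, d = √(8.88×10^25/(4π·3535)) = 4.471×10^10 m = 0.2989 AU.

0.299 AU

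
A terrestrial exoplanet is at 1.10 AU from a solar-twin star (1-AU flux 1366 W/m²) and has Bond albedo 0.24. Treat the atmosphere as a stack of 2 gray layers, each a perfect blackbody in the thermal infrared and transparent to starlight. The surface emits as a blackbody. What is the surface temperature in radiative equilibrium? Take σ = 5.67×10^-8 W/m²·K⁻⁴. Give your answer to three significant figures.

By the inverse-square law, S = 1366/1.10² = 1129 W/m².
OLR = S(1−α)/4 = 214.5 W/m²; the top layer radiates at T_e = 248.0 K.
Layer-by-layer balance gives σT_s⁴ = (N+1)σT_e⁴, so T_s = 3^¼·248.0 = 326.4 K.

326 K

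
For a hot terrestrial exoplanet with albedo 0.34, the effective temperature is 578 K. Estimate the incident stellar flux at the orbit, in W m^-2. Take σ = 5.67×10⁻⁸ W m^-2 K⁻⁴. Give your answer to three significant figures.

38400 W m^-2

From S(1−α)/4 = σT⁴: S = 4σT⁴/(1−α).
σT⁴ = 5.67×10⁻⁸·(578)⁴ = 6328 W m^-2.
S = 4·6328/0.66 = 38350 W m^-2.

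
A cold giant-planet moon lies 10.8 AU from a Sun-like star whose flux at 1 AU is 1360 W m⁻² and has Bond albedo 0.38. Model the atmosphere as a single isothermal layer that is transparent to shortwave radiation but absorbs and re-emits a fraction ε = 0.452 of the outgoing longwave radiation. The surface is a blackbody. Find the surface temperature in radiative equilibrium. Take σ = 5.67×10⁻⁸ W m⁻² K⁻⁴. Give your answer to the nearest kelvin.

By the inverse-square law, S = 1360/10.8² = 11.66 W m⁻².
Effective emission temperature (TOA balance): σT_e⁴ = S(1−α)/4 = 1.807 W m⁻² → T_e = 75.14 K.
The surface balance (absorbed SW + ε·downward IR = σT_s⁴) with T_a⁴ = T_s⁴/2 reduces to T_s = T_e·[2/(2−ε)]^¼ = 80.11 K.

80 K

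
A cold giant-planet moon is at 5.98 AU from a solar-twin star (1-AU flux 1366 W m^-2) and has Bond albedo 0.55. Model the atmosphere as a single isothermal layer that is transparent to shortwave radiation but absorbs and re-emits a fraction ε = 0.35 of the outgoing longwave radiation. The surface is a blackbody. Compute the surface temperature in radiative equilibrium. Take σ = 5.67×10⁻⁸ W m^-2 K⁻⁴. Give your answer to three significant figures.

Irradiance scales as 1/d², so S = 1366 W m^-2 × (1/5.98)² = 38.20 W m^-2.
Effective emission temperature (TOA balance): σT_e⁴ = S(1−α)/4 = 4.297 W m^-2 → T_e = 93.30 K.
Surface balance with a leaky layer gives σT_s⁴ = σT_e⁴·2/(2−ε), so T_s = T_e·[2/(2−0.35)]^(1/4) = 97.90 K.

97.9 K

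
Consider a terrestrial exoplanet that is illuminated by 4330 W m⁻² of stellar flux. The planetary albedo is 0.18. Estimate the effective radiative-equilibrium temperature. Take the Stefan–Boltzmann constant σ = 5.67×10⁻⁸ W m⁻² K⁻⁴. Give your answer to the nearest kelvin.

Averaging over the sphere, the absorbed flux is S(1−α)/4 = 887.7 W m⁻².
Balancing against σT⁴: T = (887.7/5.67×10⁻⁸)^(1/4) = 353.7 K.

354 kelvin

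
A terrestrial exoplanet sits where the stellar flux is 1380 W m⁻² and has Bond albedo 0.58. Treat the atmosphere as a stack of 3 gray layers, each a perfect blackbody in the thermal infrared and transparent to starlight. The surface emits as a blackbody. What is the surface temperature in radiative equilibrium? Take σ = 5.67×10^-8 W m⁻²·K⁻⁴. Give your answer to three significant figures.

OLR = S(1−α)/4 = 144.9 W m⁻²; the top layer radiates at T_e = 224.8 K.
For an N-layer opaque stack, T_s⁴ = (N+1)T_e⁴, hence T_s = (4)^(1/4)×224.8 K = 318.0 K.

318 kelvin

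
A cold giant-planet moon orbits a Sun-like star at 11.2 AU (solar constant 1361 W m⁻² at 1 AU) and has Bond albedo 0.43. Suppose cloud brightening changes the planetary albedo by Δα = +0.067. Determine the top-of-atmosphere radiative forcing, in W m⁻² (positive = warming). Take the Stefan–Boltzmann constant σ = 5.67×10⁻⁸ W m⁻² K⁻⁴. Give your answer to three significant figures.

-0.182 W m⁻²

Flux at the orbit: S = 1361/(11.2)² = 10.85 W m⁻².
The change in absorbed flux is Δ[S(1−α)/4] = −SΔα/4 = -0.1817 W m⁻².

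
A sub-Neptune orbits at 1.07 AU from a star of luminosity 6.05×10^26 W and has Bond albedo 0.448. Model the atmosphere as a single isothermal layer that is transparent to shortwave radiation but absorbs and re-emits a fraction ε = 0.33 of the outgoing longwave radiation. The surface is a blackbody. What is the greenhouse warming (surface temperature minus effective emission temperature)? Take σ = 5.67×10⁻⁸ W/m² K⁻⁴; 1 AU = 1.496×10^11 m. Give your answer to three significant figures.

d = 1.07 × 1.496×10^11 m = 1.601×10^11 m.
Spreading L over a sphere of radius d: S = 6.05×10^26/(4π·1.60×10^11²) = 1879 W/m².
At the top of the atmosphere, σT_e⁴ = S(1−α)/4 = 259.3 W/m², giving T_e = 260.0 K.
For a single slab of emissivity ε, T_s⁴ = 2T_e⁴/(2−ε); thus T_s = 260.0·(1.198)^(1/4) = 272.0 K.
The atmosphere warms the surface by 11.99 K.

12.0 K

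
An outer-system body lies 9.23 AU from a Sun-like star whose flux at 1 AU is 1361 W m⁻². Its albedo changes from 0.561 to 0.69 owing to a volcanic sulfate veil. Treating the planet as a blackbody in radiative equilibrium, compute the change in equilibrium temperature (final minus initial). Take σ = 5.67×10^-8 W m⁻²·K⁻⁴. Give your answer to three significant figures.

By the inverse-square law, S = 1361/9.23² = 15.98 W m⁻².
Before: T₁ = [15.98·0.439/(4σ)]^(1/4) = 74.57 K.
Final:   T₂ = [S(1−0.69)/(4σ)]^(1/4) = 68.36 K.
ΔT = T₂ − T₁ = -6.212 K.

-6.21 kelvin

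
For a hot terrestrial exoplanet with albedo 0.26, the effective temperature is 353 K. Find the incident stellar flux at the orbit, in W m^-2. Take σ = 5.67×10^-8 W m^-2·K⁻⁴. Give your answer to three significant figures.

Invert the energy balance for S: S = 4σT⁴/(1−α).
The emitted flux is σT⁴ = 880.4 W m^-2.
S = 4·880.4/0.74 = 4759 W m^-2.

4760 W m^-2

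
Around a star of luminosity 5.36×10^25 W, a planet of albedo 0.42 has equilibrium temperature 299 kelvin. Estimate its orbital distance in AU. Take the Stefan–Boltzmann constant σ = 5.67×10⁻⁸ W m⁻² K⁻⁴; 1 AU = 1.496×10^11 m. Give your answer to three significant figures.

The flux needed for this T is 4σT⁴/(1−0.42) = 3125 W m⁻².
From L = 4πd²S, d = √(5.36×10^25/(4π·3125)) = 3.694×10^10 m = 0.2469 AU.

0.247 AU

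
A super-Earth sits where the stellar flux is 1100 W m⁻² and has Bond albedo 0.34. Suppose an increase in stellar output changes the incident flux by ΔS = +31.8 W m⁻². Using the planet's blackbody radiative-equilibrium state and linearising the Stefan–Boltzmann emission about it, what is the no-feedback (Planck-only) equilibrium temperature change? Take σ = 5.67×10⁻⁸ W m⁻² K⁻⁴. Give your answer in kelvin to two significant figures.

1.7 kelvin

Reference equilibrium: T_e = [S(1−α)/(4σ)]^(1/4) = 237.9 K.
TOA radiative forcing: ΔF = (1−α)ΔS/4 = 0.66·(+31.8)/4 = 5.247 W m⁻².
Linearising σT⁴ gives d(σT⁴)/dT = 4σT_e³ = 3.052 W m⁻² per K.
ΔT₀ = ΔF/λ_P = 5.247/3.052 = 1.72 K.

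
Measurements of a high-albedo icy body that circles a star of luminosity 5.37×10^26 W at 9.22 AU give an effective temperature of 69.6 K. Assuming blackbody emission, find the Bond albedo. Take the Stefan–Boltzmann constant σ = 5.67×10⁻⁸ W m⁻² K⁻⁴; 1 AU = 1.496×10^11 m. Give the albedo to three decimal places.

0.763

d = 9.22 × 1.496×10^11 m = 1.379×10^12 m.
Flux at the orbit: S = L/(4πd²) = 5.37×10^26/(4π·(1.38×10^12)²) = 22.46 W m⁻².
From σT⁴ = S(1−α)/4 we invert for α: 1−α = 4σT⁴/S.
4σT⁴ = 4·5.67×10⁻⁸·(69.6)⁴ = 5.322 W m⁻².
Hence α = 1 − 5.322/22.46 = 0.7631.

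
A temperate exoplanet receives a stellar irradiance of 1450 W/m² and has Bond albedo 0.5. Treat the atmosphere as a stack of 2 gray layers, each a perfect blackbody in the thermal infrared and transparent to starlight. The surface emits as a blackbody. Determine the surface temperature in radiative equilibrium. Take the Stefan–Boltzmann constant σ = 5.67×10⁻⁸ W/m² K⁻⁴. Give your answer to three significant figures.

OLR = S(1−α)/4 = 181.2 W/m²; the top layer radiates at T_e = 237.8 K.
For an N-layer opaque stack, T_s⁴ = (N+1)T_e⁴, hence T_s = (3)^(1/4)×237.8 K = 312.9 K.

313 K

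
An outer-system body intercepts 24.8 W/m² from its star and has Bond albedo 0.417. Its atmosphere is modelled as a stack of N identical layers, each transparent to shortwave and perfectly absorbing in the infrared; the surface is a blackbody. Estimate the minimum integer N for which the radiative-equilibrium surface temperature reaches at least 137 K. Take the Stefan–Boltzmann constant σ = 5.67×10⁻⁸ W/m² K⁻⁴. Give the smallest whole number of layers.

Top-of-atmosphere balance: σT_e⁴ = S(1−α)/4 = 3.615 W/m² → T_e = 89.36 K.
T_s = (N+1)^(1/4)·T_e ≥ 137 K requires N+1 ≥ (T_s/T_e)⁴ = (137/89.36)⁴ = 5.526.
Rounding up, N = 5.

5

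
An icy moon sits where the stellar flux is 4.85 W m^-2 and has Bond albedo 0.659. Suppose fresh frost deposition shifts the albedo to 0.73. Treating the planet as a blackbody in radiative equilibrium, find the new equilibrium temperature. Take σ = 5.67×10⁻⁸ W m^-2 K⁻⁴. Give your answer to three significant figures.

49.0 kelvin

New equilibrium: T₂ = [(1−0.73)·4.850/(4σ)]^(1/4) = 49.02 K.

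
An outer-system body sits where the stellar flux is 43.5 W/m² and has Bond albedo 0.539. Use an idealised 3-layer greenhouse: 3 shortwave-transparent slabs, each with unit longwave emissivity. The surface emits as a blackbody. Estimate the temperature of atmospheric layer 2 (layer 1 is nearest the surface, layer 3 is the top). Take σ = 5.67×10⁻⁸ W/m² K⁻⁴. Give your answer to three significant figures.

115 kelvin

Top-of-atmosphere balance: σT_e⁴ = S(1−α)/4 = 5.013 W/m² → T_e = 96.97 K.
In the N-layer model, layer k (counted from the surface) has T_k = (N+1−k)^(1/4)·T_e.
With k = 2: T_2 = (3+1−2)^¼·96.97 K = 115.3 K.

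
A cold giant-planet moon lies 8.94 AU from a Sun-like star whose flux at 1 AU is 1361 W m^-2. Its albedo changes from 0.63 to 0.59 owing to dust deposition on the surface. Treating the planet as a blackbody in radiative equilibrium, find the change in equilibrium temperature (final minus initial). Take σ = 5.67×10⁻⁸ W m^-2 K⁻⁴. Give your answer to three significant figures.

Flux at the orbit: S = 1361/(8.94)² = 17.03 W m^-2.
With α = 0.63, T₁ = 72.60 K.
With α = 0.59, T₂ = 74.49 K.
Change: 74.49 − 72.60 = 1.887 K.

1.89 kelvin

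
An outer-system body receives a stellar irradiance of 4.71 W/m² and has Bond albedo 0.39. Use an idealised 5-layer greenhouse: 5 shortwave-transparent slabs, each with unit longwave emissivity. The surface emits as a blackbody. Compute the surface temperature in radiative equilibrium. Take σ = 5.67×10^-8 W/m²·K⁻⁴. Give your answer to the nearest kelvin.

93 kelvin

Top-of-atmosphere balance: σT_e⁴ = S(1−α)/4 = 0.7183 W/m² → T_e = 59.66 K.
With N = 5 opaque layers, T_s = (N+1)^(1/4)·T_e = 6^(1/4)·59.66 = 93.37 K.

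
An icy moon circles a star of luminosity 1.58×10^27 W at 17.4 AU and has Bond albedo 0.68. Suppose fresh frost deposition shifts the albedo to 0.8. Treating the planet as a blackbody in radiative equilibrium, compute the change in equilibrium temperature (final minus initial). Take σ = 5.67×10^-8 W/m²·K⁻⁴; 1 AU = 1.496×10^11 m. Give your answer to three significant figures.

d = 17.4 × 1.496×10^11 m = 2.603×10^12 m.
S = L/(4πd²) = 18.56 W/m².
Initial: T₁ = [S(1−0.68)/(4σ)]^(1/4) = 71.53 K.
With α = 0.8, T₂ = 63.60 K.
ΔT = T₂ − T₁ = -7.930 K.

-7.93 K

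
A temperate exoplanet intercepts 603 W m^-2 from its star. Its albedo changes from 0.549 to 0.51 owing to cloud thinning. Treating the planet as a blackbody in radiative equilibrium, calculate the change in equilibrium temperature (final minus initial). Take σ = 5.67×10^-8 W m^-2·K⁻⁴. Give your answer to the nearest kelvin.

4 kelvin

With α = 0.549, T₁ = 186.1 K.
With α = 0.51, T₂ = 190.0 K.
Change: 190.0 − 186.1 = 3.899 K.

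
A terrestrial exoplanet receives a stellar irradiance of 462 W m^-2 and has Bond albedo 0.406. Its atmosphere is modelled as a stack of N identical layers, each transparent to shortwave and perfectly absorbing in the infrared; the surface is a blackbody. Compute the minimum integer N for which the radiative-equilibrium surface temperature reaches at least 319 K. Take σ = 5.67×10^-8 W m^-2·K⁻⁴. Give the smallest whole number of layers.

8

OLR = S(1−α)/4 = 68.61 W m^-2; the top layer radiates at T_e = 186.5 K.
Need (N+1)T_e⁴ ≥ T_s⁴, i.e. N+1 ≥ (319/186.5)⁴ = 8.558.
The minimum whole number is N = 8.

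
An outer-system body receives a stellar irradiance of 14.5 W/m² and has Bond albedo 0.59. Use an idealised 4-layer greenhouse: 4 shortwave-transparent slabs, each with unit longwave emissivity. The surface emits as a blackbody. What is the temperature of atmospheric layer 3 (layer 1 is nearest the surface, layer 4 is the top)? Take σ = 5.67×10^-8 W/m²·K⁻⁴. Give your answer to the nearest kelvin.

85 K

Top-of-atmosphere balance: σT_e⁴ = S(1−α)/4 = 1.486 W/m² → T_e = 71.55 K.
Each opaque layer satisfies 2T_j⁴ = T_{j−1}⁴ + T_{j+1}⁴, giving T_k⁴ = (N+1−k)T_e⁴.
T_3 = (2)^(1/4)·71.55 = 85.09 K.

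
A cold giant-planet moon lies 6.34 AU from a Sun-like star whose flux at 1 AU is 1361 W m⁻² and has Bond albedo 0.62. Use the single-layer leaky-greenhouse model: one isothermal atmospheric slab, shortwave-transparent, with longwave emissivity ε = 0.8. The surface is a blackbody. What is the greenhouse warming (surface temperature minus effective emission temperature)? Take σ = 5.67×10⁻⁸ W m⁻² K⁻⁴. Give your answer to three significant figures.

11.8 K

By the inverse-square law, S = 1361/6.34² = 33.86 W m⁻².
At the top of the atmosphere, σT_e⁴ = S(1−α)/4 = 3.217 W m⁻², giving T_e = 86.79 K.
The surface balance (absorbed SW + ε·downward IR = σT_s⁴) with T_a⁴ = T_s⁴/2 reduces to T_s = T_e·[2/(2−ε)]^¼ = 98.61 K.
The atmosphere warms the surface by 11.82 K.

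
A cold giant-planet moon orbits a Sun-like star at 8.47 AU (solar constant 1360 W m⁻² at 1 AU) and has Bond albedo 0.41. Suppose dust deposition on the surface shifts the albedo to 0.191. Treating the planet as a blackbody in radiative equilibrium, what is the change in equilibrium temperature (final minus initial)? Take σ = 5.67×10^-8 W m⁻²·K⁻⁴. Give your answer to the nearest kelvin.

7 kelvin

By the inverse-square law, S = 1360/8.47² = 18.96 W m⁻².
Before: T₁ = [18.96·0.59/(4σ)]^(1/4) = 83.80 K.
Final:   T₂ = [S(1−0.191)/(4σ)]^(1/4) = 90.68 K.
ΔT = T₂ − T₁ = 6.881 K.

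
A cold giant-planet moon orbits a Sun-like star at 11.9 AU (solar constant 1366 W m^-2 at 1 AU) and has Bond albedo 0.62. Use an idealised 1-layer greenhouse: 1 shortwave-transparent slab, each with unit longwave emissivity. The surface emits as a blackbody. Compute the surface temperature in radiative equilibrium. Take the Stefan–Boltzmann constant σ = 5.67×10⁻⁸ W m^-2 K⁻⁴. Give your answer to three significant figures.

Flux at the orbit: S = 1366/(11.9)² = 9.646 W m^-2.
Top-of-atmosphere balance: σT_e⁴ = S(1−α)/4 = 0.9164 W m^-2 → T_e = 63.41 K.
For an N-layer opaque stack, T_s⁴ = (N+1)T_e⁴, hence T_s = (2)^(1/4)×63.41 K = 75.40 K.

75.4 kelvin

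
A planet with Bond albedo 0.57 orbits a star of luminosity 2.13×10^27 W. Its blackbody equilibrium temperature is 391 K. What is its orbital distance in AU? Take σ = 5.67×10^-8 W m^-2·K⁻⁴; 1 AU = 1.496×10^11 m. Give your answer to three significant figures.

The flux needed for this T is 4σT⁴/(1−0.57) = 12330 W m^-2.
From L = 4πd²S, d = √(2.13×10^27/(4π·12330)) = 1.173×10^11 m = 0.7838 AU.

0.784 AU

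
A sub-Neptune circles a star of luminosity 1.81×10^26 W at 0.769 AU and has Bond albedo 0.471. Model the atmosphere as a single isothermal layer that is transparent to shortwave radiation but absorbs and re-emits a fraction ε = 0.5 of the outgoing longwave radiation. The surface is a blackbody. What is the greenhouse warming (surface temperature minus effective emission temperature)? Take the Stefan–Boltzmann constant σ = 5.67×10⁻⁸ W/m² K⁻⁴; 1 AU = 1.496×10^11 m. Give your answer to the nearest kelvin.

d = 0.769 × 1.496×10^11 m = 1.150×10^11 m.
Spreading L over a sphere of radius d: S = 1.81×10^26/(4π·1.15×10^11²) = 1088 W/m².
Effective emission temperature (TOA balance): σT_e⁴ = S(1−α)/4 = 143.9 W/m² → T_e = 224.5 K.
Surface balance with a leaky layer gives σT_s⁴ = σT_e⁴·2/(2−ε), so T_s = T_e·[2/(2−0.5)]^(1/4) = 241.2 K.
Greenhouse warming: T_s − T_e = 16.74 K.

17 kelvin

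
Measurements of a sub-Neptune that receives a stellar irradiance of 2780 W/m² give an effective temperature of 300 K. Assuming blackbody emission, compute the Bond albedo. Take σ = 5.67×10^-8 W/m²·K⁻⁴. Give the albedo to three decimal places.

From σT⁴ = S(1−α)/4 we invert for α: 1−α = 4σT⁴/S.
σT⁴ = 459.3 W/m², so 4σT⁴ = 1837 W/m².
Hence α = 1 − 1837/2780 = 0.3392.

0.339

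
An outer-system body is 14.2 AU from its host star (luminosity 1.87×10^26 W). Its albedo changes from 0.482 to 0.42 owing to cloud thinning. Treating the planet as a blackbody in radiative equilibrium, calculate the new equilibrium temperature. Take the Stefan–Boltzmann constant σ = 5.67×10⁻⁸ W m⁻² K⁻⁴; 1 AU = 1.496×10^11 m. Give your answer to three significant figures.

53.9 K

d = 14.2 × 1.496×10^11 m = 2.124×10^12 m.
Spreading L over a sphere of radius d: S = 1.87×10^26/(4π·2.12×10^12²) = 3.298 W m⁻².
T₂ = [S(1−α₂)/(4σ)]^(1/4) = [3.298·0.58/(4σ)]^(1/4) = 53.89 K.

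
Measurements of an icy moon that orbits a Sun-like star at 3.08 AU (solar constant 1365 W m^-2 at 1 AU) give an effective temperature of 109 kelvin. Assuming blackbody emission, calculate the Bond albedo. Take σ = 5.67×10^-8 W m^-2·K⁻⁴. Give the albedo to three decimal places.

Flux at the orbit: S = 1365/(3.08)² = 143.9 W m^-2.
Energy balance: S(1−α)/4 = σT⁴, so 1−α = 4σT⁴/S.
σT⁴ = 8.004 W m^-2, so 4σT⁴ = 32.01 W m^-2.
1−α = 32.01/143.9 = 0.2225, so α = 0.7775.

0.778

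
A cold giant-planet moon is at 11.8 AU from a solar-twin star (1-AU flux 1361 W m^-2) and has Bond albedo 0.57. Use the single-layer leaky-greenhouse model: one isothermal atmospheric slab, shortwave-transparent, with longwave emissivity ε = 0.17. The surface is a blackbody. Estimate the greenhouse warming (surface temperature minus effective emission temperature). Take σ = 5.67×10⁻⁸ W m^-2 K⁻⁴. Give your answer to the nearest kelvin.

1 kelvin

Irradiance scales as 1/d², so S = 1361 W m^-2 × (1/11.8)² = 9.774 W m^-2.
Effective emission temperature (TOA balance): σT_e⁴ = S(1−α)/4 = 1.051 W m^-2 → T_e = 65.61 K.
For a single slab of emissivity ε, T_s⁴ = 2T_e⁴/(2−ε); thus T_s = 65.61·(1.093)^(1/4) = 67.08 K.
The atmosphere warms the surface by 1.473 K.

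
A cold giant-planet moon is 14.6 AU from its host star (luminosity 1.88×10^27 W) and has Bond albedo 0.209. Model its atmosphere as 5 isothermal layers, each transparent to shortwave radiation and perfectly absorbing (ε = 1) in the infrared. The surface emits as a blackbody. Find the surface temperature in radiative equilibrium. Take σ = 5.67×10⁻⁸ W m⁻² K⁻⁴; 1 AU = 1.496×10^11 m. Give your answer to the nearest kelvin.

160 K

Orbital distance: d = 14.6 AU = 2.184×10^12 m.
Flux at the orbit: S = L/(4πd²) = 1.88×10^27/(4π·(2.18×10^12)²) = 31.36 W m⁻².
The effective emission temperature is T_e = [S(1−α)/(4σ)]^¼ = 102.3 K.
Layer-by-layer balance gives σT_s⁴ = (N+1)σT_e⁴, so T_s = 6^¼·102.3 = 160.1 K.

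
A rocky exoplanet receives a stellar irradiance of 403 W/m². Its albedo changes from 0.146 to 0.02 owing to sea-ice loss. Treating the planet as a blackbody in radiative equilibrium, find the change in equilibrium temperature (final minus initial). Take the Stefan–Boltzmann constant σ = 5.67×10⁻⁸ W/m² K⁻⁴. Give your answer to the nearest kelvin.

Before: T₁ = [403.0·0.854/(4σ)]^(1/4) = 197.4 K.
With α = 0.02, T₂ = 204.3 K.
ΔT = T₂ − T₁ = 6.909 K.

7 K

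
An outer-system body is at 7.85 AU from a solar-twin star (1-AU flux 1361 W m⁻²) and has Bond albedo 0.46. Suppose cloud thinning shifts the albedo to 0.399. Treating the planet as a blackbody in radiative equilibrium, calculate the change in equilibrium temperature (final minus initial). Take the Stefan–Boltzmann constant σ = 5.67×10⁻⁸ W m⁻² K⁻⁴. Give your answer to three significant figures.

Irradiance scales as 1/d², so S = 1361 W m⁻² × (1/7.85)² = 22.09 W m⁻².
Initial: T₁ = [S(1−0.46)/(4σ)]^(1/4) = 85.16 K.
Final:   T₂ = [S(1−0.399)/(4σ)]^(1/4) = 87.47 K.
Change: 87.47 − 85.16 = 2.309 K.

2.31 kelvin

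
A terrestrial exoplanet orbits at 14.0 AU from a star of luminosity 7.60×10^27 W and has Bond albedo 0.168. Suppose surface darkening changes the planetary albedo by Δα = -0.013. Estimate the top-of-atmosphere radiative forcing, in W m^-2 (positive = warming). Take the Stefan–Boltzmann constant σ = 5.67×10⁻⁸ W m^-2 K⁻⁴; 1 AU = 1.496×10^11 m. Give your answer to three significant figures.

0.448 W m^-2

Orbital distance: d = 14.0 AU = 2.094×10^12 m.
S = L/(4πd²) = 137.9 W m^-2.
The change in absorbed flux is Δ[S(1−α)/4] = −SΔα/4 = 0.4481 W m^-2.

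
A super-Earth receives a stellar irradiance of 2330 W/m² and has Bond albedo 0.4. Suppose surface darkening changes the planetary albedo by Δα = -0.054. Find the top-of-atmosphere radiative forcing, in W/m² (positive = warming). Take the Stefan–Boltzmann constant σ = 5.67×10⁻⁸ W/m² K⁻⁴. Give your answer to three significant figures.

31.5 W/m²

TOA radiative forcing: ΔF = −S·Δα/4 = −2330·(-0.054)/4 = 31.45 W/m².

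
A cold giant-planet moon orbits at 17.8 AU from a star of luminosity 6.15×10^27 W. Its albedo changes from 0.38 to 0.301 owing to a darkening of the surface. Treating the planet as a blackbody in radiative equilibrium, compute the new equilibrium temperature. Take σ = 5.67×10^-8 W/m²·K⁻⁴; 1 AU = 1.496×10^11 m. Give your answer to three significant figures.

Orbital distance: d = 17.8 AU = 2.663×10^12 m.
S = L/(4πd²) = 69.02 W/m².
T₂ = [S(1−α₂)/(4σ)]^(1/4) = [69.02·0.699/(4σ)]^(1/4) = 120.8 K.

121 kelvin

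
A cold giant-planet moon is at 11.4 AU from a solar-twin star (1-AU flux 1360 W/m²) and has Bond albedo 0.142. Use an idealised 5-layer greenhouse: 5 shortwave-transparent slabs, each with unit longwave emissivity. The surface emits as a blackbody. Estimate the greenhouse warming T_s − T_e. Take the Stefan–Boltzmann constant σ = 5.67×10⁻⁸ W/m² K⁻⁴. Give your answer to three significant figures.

Flux at the orbit: S = 1360/(11.4)² = 10.46 W/m².
Top-of-atmosphere balance: σT_e⁴ = S(1−α)/4 = 2.245 W/m² → T_e = 79.32 K.
Surface: T_s = (6)^¼·T_e = 124.1 K.
So the greenhouse effect raises the surface by 124.1 − 79.32 = 44.82 K.

44.8 K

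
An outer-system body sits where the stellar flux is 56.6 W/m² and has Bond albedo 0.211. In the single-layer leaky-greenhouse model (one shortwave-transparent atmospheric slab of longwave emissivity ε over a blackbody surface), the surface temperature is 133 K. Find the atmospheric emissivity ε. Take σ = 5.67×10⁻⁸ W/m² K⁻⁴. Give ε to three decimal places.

0.741

TOA balance gives T_e = 118.5 K.
Since (2−ε)/2 = (T_e/T_s)⁴ = 0.6293, ε = 0.7414.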